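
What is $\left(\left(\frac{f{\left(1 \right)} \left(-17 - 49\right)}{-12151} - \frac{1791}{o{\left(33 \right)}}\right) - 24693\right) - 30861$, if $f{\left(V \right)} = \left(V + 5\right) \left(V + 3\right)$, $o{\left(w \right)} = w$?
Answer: $- \frac{7432639917}{133661} \approx -55608.0$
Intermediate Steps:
$f{\left(V \right)} = \left(3 + V\right) \left(5 + V\right)$ ($f{\left(V \right)} = \left(5 + V\right) \left(3 + V\right) = \left(3 + V\right) \left(5 + V\right)$)
$\left(\left(\frac{f{\left(1 \right)} \left(-17 - 49\right)}{-12151} - \frac{1791}{o{\left(33 \right)}}\right) - 24693\right) - 30861 = \left(\left(\frac{\left(15 + 1^{2} + 8 \cdot 1\right) \left(-17 - 49\right)}{-12151} - \frac{1791}{33}\right) - 24693\right) - 30861 = \left(\left(\left(15 + 1 + 8\right) \left(-66\right) \left(- \frac{1}{12151}\right) - \frac{597}{11}\right) - 24693\right) - 30861 = \left(\left(24 \left(-66\right) \left(- \frac{1}{12151}\right) - \frac{597}{11}\right) - 24693\right) - 30861 = \left(\left(\left(-1584\right) \left(- \frac{1}{12151}\right) - \frac{597}{11}\right) - 24693\right) - 30861 = \left(\left(\frac{1584}{12151} - \frac{597}{11}\right) - 24693\right) - 30861 = \left(- \frac{7236723}{133661} - 24693\right) - 30861 = - \frac{3307727796}{133661} - 30861 = - \frac{7432639917}{133661}$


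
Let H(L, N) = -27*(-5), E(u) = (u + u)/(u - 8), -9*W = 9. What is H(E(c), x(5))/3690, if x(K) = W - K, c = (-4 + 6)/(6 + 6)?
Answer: 3/82 ≈ 0.036585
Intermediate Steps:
W = -1 (W = -1/9*9 = -1)
c = 1/6 (c = 2/12 = 2*(1/12) = 1/6 ≈ 0.16667)
E(u) = 2*u/(-8 + u) (E(u) = (2*u)/(-8 + u) = 2*u/(-8 + u))
x(K) = -1 - K
H(L, N) = 135
H(E(c), x(5))/3690 = 135/3690 = 135*(1/3690) = 3/82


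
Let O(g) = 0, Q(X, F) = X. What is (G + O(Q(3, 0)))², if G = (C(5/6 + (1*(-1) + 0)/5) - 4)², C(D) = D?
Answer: 104060401/810000 ≈ 128.47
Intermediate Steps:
G = 10201/900 (G = ((5/6 + (1*(-1) + 0)/5) - 4)² = ((5*(⅙) + (-1 + 0)*(⅕)) - 4)² = ((⅚ - 1*⅕) - 4)² = ((⅚ - ⅕) - 4)² = (19/30 - 4)² = (-101/30)² = 10201/900 ≈ 11.334)
(G + O(Q(3, 0)))² = (10201/900 + 0)² = (10201/900)² = 104060401/810000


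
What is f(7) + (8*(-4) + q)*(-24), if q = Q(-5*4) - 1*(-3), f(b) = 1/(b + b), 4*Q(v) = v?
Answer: 11425/14 ≈ 816.07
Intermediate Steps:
Q(v) = v/4
f(b) = 1/(2*b)
q = -2 (q = (-5*4)/4 - 1*(-3) = (¼)*(-20) + 3 = -5 + 3 = -2)
f(7) + (8*(-4) + q)*(-24) = (½)/7 + (8*(-4) - 2)*(-24) = (½)*(⅐) + (-32 - 2)*(-24) = 1/14 - 34*(-24) = 1/14 + 816 = 11425/14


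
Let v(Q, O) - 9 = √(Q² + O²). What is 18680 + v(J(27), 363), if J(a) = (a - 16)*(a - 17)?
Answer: 18689 + 11*√1189 ≈ 19068.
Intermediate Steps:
J(a) = (-17 + a)*(-16 + a) (J(a) = (-16 + a)*(-17 + a) = (-17 + a)*(-16 + a))
v(Q, O) = 9 + √(O² + Q²) (v(Q, O) = 9 + √(Q² + O²) = 9 + √(O² + Q²))
18680 + v(J(27), 363) = 18680 + (9 + √(363² + (272 + 27² - 33*27)²)) = 18680 + (9 + √(131769 + (272 + 729 - 891)²)) = 18680 + (9 + √(131769 + 110²)) = 18680 + (9 + √(131769 + 12100)) = 18680 + (9 + √143869) = 18680 + (9 + 11*√1189) = 18689 + 11*√1189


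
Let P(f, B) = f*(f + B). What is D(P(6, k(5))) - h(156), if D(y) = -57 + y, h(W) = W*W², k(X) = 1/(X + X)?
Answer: -18982182/5 ≈ -3.7964e+6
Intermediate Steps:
k(X) = 1/(2*X)
h(W) = W³
P(f, B) = f*(B + f)
D(P(6, k(5))) - h(156) = (-57 + 6*((½)/5 + 6)) - 1*156³ = (-57 + 6*((½)*(⅕) + 6)) - 1*3796416 = (-57 + 6*(⅒ + 6)) - 3796416 = (-57 + 6*(61/10)) - 3796416 = (-57 + 183/5) - 3796416 = -102/5 - 3796416 = -18982182/5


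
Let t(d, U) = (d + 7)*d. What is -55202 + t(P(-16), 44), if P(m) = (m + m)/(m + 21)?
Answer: -1380146/25 ≈ -55206.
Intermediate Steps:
P(m) = 2*m/(21 + m) (P(m) = (2*m)/(21 + m) = 2*m/(21 + m))
t(d, U) = d*(7 + d) (t(d, U) = (7 + d)*d = d*(7 + d))
-55202 + t(P(-16), 44) = -55202 + (2*(-16)/(21 - 16))*(7 + 2*(-16)/(21 - 16)) = -55202 + (2*(-16)/5)*(7 + 2*(-16)/5) = -55202 + (2*(-16)*(1/5))*(7 + 2*(-16)*(1/5)) = -55202 - 32*(7 - 32/5)/5 = -55202 - 32/5*3/5 = -55202 - 96/25 = -1380146/25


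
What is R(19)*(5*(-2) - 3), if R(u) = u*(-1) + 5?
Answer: 182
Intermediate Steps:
R(u) = 5 - u (R(u) = -u + 5 = 5 - u)
R(19)*(5*(-2) - 3) = (5 - 1*19)*(5*(-2) - 3) = (5 - 19)*(-10 - 3) = -14*(-13) = 182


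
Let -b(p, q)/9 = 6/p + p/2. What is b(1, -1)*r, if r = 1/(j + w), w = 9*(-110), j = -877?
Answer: 117/3734 ≈ 0.031334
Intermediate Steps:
w = -990
b(p, q) = -54/p - 9*p/2 (b(p, q) = -9*(6/p + p/2) = -9*(p/2 + 6/p) = -54/p - 9*p/2)
r = -1/1867 (r = 1/(-877 - 990) = 1/(-1867) = -1/1867 ≈ -0.00053562)
b(1, -1)*r = (-54/1 - 9/2*1)*(-1/1867) = (-54*1 - 9/2)*(-1/1867) = (-54 - 9/2)*(-1/1867) = -117/2*(-1/1867) = 117/3734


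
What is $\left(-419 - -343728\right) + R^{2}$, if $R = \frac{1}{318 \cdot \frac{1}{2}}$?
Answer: $\frac{8679194830}{25281} \approx 3.4331 \cdot 10^{5}$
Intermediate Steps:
$R = \frac{1}{159}$ ($R = \frac{1}{318 \cdot \frac{1}{2}} = \frac{1}{159} \approx 0.0062893$)
$\left(-419 - -343728\right) + R^{2} = \left(-419 - -343728\right) + \left(\frac{1}{159}\right)^{2} = \left(-419 + 343728\right) + \frac{1}{25281} = 343309 + \frac{1}{25281} = \frac{8679194830}{25281}$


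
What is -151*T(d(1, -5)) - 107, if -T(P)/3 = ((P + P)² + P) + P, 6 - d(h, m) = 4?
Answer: 8953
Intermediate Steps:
d(h, m) = 2 (d(h, m) = 6 - 1*4 = 6 - 4 = 2)
T(P) = -12*P² - 6*P (T(P) = -3*(((P + P)² + P) + P) = -3*(((2*P)² + P) + P) = -3*((4*P² + P) + P) = -3*((P + 4*P²) + P) = -3*(2*P + 4*P²) = -12*P² - 6*P)
-151*T(d(1, -5)) - 107 = -(-906)*2*(1 + 2*2) - 107 = -(-906)*2*(1 + 4) - 107 = -(-906)*2*5 - 107 = -151*(-60) - 107 = 9060 - 107 = 8953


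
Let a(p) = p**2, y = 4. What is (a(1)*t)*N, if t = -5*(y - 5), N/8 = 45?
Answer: 1800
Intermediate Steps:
N = 360 (N = 8*45 = 360)
t = 5 (t = -5*(4 - 5) = -5*(-1) = 5)
(a(1)*t)*N = (1**2*5)*360 = (1*5)*360 = 5*360 = 1800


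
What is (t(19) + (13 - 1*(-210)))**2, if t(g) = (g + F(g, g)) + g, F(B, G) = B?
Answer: 78400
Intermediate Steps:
t(g) = 3*g (t(g) = (g + g) + g = 2*g + g = 3*g)
(t(19) + (13 - 1*(-210)))**2 = (3*19 + (13 - 1*(-210)))**2 = (57 + (13 + 210))**2 = (57 + 223)**2 = 280**2 = 78400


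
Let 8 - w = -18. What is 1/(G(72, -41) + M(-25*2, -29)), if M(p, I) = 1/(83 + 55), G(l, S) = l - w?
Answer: 138/6349 ≈ 0.021736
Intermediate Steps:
w = 26 (w = 8 - 1*(-18) = 8 + 18 = 26)
G(l, S) = -26 + l (G(l, S) = l - 1*26 = l - 26 = -26 + l)
M(p, I) = 1/138
1/(G(72, -41) + M(-25*2, -29)) = 1/((-26 + 72) + 1/138) = 1/(46 + 1/138) = 1/(6349/138) = 138/6349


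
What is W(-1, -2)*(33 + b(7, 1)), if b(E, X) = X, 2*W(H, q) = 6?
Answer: 102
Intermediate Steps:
W(H, q) = 3 (W(H, q) = (1/2)*6 = 3)
W(-1, -2)*(33 + b(7, 1)) = 3*(33 + 1) = 3*34 = 102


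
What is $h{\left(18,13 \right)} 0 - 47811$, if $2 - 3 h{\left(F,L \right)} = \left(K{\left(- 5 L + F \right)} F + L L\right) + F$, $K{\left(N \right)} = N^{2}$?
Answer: $-47811$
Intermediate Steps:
$h{\left(F,L \right)} = \frac{2}{3} - \frac{F}{3} - \frac{L^{2}}{3} - \frac{F \left(F - 5 L\right)^{2}}{3}$ ($h{\left(F,L \right)} = \frac{2}{3} - \frac{\left(\left(- 5 L + F\right)^{2} F + L L\right) + F}{3} = \frac{2}{3} - \frac{\left(\left(F - 5 L\right)^{2} F + L^{2}\right) + F}{3} = \frac{2}{3} - \frac{\left(F \left(F - 5 L\right)^{2} + L^{2}\right) + F}{3} = \frac{2}{3} - \frac{\left(L^{2} + F \left(F - 5 L\right)^{2}\right) + F}{3} = \frac{2}{3} - \frac{F + L^{2} + F \left(F - 5 L\right)^{2}}{3} = \frac{2}{3} - \left(\frac{F}{3} + \frac{L^{2}}{3} + \frac{F \left(F - 5 L\right)^{2}}{3}\right) = \frac{2}{3} - \frac{F}{3} - \frac{L^{2}}{3} - \frac{F \left(F - 5 L\right)^{2}}{3}$)
$h{\left(18,13 \right)} 0 - 47811 = \left(\frac{2}{3} - 6 - \frac{13^{2}}{3} - 6 \left(18 - 65\right)^{2}\right) 0 - 47811 = \left(\frac{2}{3} - 6 - \frac{169}{3} - 6 \left(18 - 65\right)^{2}\right) 0 - 47811 = \left(\frac{2}{3} - 6 - \frac{169}{3} - 6 \left(-47\right)^{2}\right) 0 - 47811 = \left(\frac{2}{3} - 6 - \frac{169}{3} - 6 \cdot 2209\right) 0 - 47811 = \left(\frac{2}{3} - 6 - \frac{169}{3} - 13254\right) 0 - 47811 = \left(- \frac{39947}{3}\right) 0 - 47811 = 0 - 47811 = -47811$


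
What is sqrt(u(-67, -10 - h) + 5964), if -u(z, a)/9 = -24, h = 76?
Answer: 2*sqrt(1545) ≈ 78.613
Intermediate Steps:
u(z, a) = 216 (u(z, a) = -9*(-24) = 216)
sqrt(u(-67, -10 - h) + 5964) = sqrt(216 + 5964) = sqrt(6180) = 2*sqrt(1545)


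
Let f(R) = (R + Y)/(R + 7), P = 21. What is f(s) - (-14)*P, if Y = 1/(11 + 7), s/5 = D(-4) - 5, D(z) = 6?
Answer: 63595/216 ≈ 294.42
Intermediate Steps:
s = 5 (s = 5*(6 - 5) = 5*1 = 5)
Y = 1/18 ≈ 0.055556
f(R) = (1/18 + R)/(7 + R) (f(R) = (R + 1/18)/(R + 7) = (1/18 + R)/(7 + R))
f(s) - (-14)*P = (1/18 + 5)/(7 + 5) - (-14)*21 = (91/18)/12 - 1*(-294) = (1/12)*(91/18) + 294 = 91/216 + 294 = 63595/216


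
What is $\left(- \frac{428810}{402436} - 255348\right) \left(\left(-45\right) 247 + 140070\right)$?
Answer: $- \frac{6625814709428895}{201218} \approx -3.2929 \cdot 10^{10}$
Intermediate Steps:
$\left(- \frac{428810}{402436} - 255348\right) \left(\left(-45\right) 247 + 140070\right) = \left(\left(-428810\right) \frac{1}{402436} - 255348\right) \left(-11115 + 140070\right) = \left(- \frac{214405}{201218} - 255348\right) 128955 = \left(- \frac{51380828269}{201218}\right) 128955 = - \frac{6625814709428895}{201218}$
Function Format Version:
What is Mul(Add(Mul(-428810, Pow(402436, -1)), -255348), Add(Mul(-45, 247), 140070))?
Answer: Rational(-6625814709428895, 201218) ≈ -3.2929e+10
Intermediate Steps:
Mul(Add(Mul(-428810, Pow(402436, -1)), -255348), Add(Mul(-45, 247), 140070)) = Mul(Add(Mul(-428810, Rational(1, 402436)), -255348), Add(-11115, 140070)) = Mul(Add(Rational(-214405, 201218), -255348), 128955) = Mul(Rational(-51380828269, 201218), 128955) = Rational(-6625814709428895, 201218)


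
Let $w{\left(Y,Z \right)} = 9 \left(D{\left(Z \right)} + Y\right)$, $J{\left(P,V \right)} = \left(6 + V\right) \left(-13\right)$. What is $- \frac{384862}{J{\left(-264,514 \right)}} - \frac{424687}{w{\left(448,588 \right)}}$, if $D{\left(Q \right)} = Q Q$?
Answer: $\frac{149531803177}{2632790160} \approx 56.796$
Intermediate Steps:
$D{\left(Q \right)} = Q^{2}$
$J{\left(P,V \right)} = -78 - 13 V$
$w{\left(Y,Z \right)} = 9 Y + 9 Z^{2}$ ($w{\left(Y,Z \right)} = 9 \left(Z^{2} + Y\right) = 9 \left(Y + Z^{2}\right) = 9 Y + 9 Z^{2}$)
$- \frac{384862}{J{\left(-264,514 \right)}} - \frac{424687}{w{\left(448,588 \right)}} = - \frac{384862}{-78 - 6682} - \frac{424687}{9 \cdot 448 + 9 \cdot 588^{2}} = - \frac{384862}{-78 - 6682} - \frac{424687}{4032 + 9 \cdot 345744} = - \frac{384862}{-6760} - \frac{424687}{4032 + 3111696} = \left(-384862\right) \left(- \frac{1}{6760}\right) - \frac{424687}{3115728} = \frac{192431}{3380} - \frac{424687}{3115728} = \frac{149531803177}{2632790160}$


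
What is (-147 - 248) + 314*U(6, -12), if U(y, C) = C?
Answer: -4163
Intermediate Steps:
(-147 - 248) + 314*U(6, -12) = (-147 - 248) + 314*(-12) = -395 - 3768 = -4163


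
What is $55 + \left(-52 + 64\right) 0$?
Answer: $55$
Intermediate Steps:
$55 + \left(-52 + 64\right) 0 = 55 + 12 \cdot 0 = 55 + 0 = 55$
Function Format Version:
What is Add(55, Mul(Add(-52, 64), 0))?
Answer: 55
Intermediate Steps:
Add(55, Mul(Add(-52, 64), 0)) = Add(55, Mul(12, 0)) = Add(55, 0) = 55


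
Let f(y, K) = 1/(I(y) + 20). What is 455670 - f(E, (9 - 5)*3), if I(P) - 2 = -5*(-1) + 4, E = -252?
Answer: 14125769/31 ≈ 4.5567e+5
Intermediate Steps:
I(P) = 11 (I(P) = 2 + (-5*(-1) + 4) = 2 + (5 + 4) = 2 + 9 = 11)
f(y, K) = 1/31 (f(y, K) = 1/(11 + 20) = 1/31)
455670 - f(E, (9 - 5)*3) = 455670 - 1*1/31 = 455670 - 1/31 = 14125769/31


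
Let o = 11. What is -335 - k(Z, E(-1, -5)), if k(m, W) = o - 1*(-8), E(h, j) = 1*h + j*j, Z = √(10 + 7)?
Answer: -354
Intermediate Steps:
Z = √17 ≈ 4.1231
E(h, j) = h + j²
k(m, W) = 19 (k(m, W) = 11 - 1*(-8) = 11 + 8 = 19)
-335 - k(Z, E(-1, -5)) = -335 - 1*19 = -335 - 19 = -354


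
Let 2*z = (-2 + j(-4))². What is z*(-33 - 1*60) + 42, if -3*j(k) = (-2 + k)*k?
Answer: -4608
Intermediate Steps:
j(k) = -k*(-2 + k)/3 (j(k) = -(-2 + k)*k/3 = -k*(-2 + k)/3)
z = 50 (z = (-2 + (⅓)*(-4)*(2 - 1*(-4)))²/2 = (-2 + (⅓)*(-4)*(2 + 4))²/2 = (-2 + (⅓)*(-4)*6)²/2 = (-2 - 8)²/2 = (½)*(-10)² = (½)*100 = 50)
z*(-33 - 1*60) + 42 = 50*(-33 - 1*60) + 42 = 50*(-33 - 60) + 42 = 50*(-93) + 42 = -4650 + 42 = -4608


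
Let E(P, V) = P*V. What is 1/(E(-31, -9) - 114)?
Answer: 1/165 ≈ 0.0060606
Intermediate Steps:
1/(E(-31, -9) - 114) = 1/(-31*(-9) - 114) = 1/(279 - 114) = 1/165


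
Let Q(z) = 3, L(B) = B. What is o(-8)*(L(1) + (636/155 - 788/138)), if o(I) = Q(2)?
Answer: -6491/3565 ≈ -1.8208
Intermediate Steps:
o(I) = 3
o(-8)*(L(1) + (636/155 - 788/138)) = 3*(1 + (636/155 - 788/138)) = 3*(1 + (636*(1/155) - 788*1/138)) = 3*(1 + (636/155 - 394/69)) = 3*(1 - 17186/10695) = 3*(-6491/10695) = -6491/3565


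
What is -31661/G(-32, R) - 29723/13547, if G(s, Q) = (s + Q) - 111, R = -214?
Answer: 59757208/690897 ≈ 86.492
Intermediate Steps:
G(s, Q) = -111 + Q + s (G(s, Q) = (Q + s) - 111 = -111 + Q + s)
-31661/G(-32, R) - 29723/13547 = -31661/(-111 - 214 - 32) - 29723/13547 = -31661/(-357) - 29723*1/13547 = -31661*(-1/357) - 29723/13547 = 4523/51 - 29723/13547 = 59757208/690897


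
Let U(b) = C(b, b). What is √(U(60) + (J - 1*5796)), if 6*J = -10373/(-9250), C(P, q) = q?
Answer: I*√176677382985/5550 ≈ 75.735*I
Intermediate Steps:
U(b) = b
J = 10373/55500 (J = (-10373/(-9250))/6 = (-10373*(-1/9250))/6 = (⅙)*(10373/9250) = 10373/55500 ≈ 0.18690)
√(U(60) + (J - 1*5796)) = √(60 + (10373/55500 - 1*5796)) = √(60 + (10373/55500 - 5796)) = √(60 - 321667627/55500) = √(-318337627/55500) = I*√176677382985/5550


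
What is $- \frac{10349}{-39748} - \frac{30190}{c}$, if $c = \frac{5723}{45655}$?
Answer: $- \frac{54785581011273}{227477804} \approx -2.4084 \cdot 10^{5}$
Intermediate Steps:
$c = \frac{5723}{45655}$ ($c = 5723 \cdot \frac{1}{45655} = \frac{5723}{45655} \approx 0.12535$)
$- \frac{10349}{-39748} - \frac{30190}{c} = - \frac{10349}{-39748} - \frac{30190}{\frac{5723}{45655}} = \left(-10349\right) \left(- \frac{1}{39748}\right) - \frac{1378324450}{5723} = \frac{10349}{39748} - \frac{1378324450}{5723} = - \frac{54785581011273}{227477804}$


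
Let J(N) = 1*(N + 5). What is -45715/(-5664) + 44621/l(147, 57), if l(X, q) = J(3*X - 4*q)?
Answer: 131349607/617376 ≈ 212.75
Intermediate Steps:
J(N) = 5 + N (J(N) = 1*(5 + N) = 5 + N)
l(X, q) = 5 - 4*q + 3*X (l(X, q) = 5 + (3*X - 4*q) = 5 + (-4*q + 3*X) = 5 - 4*q + 3*X)
-45715/(-5664) + 44621/l(147, 57) = -45715/(-5664) + 44621/(5 - 4*57 + 3*147) = -45715*(-1/5664) + 44621/(5 - 228 + 441) = 45715/5664 + 44621/218 = 131349607/617376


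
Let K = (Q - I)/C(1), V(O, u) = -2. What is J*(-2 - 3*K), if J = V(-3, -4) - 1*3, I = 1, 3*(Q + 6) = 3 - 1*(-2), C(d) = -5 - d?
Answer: 70/3 ≈ 23.333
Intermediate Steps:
Q = -13/3 (Q = -6 + (3 - 1*(-2))/3 = -6 + (3 + 2)/3 = -6 + (⅓)*5 = -6 + 5/3 = -13/3 ≈ -4.3333)
K = 8/9 (K = (-13/3 - 1*1)/(-5 - 1*1) = (-13/3 - 1)/(-5 - 1) = -16/3/(-6) = -16/3*(-⅙) = 8/9 ≈ 0.88889)
J = -5 (J = -2 - 1*3 = -2 - 3 = -5)
J*(-2 - 3*K) = -5*(-2 - 3*8/9) = -5*(-2 - 8/3) = -5*(-14/3) = 70/3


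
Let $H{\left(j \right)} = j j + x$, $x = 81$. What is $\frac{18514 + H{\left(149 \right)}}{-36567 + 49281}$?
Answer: $\frac{20398}{6357} \approx 3.2087$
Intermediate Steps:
$H{\left(j \right)} = 81 + j^{2}$ ($H{\left(j \right)} = j j + 81 = j^{2} + 81 = 81 + j^{2}$)
$\frac{18514 + H{\left(149 \right)}}{-36567 + 49281} = \frac{18514 + \left(81 + 149^{2}\right)}{-36567 + 49281} = \frac{18514 + \left(81 + 22201\right)}{12714} = \left(18514 + 22282\right) \frac{1}{12714} = 40796 \cdot \frac{1}{12714} = \frac{20398}{6357}$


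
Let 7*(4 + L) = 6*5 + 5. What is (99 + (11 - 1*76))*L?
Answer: 34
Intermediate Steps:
L = 1 (L = -4 + (6*5 + 5)/7 = -4 + (30 + 5)/7 = -4 + (⅐)*35 = -4 + 5 = 1)
(99 + (11 - 1*76))*L = (99 + (11 - 1*76))*1 = (99 + (11 - 76))*1 = (99 - 65)*1 = 34*1 = 34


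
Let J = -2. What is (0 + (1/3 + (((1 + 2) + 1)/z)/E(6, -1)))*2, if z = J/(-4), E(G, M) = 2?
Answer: 26/3 ≈ 8.6667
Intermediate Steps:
z = ½ (z = -2/(-4) = -2*(-¼) = ½ ≈ 0.50000)
(0 + (1/3 + (((1 + 2) + 1)/z)/E(6, -1)))*2 = (0 + (1/3 + (((1 + 2) + 1)/(½))/2))*2 = (0 + (1*(⅓) + ((3 + 1)*2)*(½)))*2 = (0 + (⅓ + (4*2)*(½)))*2 = (0 + (⅓ + 8*(½)))*2 = (0 + (⅓ + 4))*2 = (0 + 13/3)*2 = (13/3)*2 = 26/3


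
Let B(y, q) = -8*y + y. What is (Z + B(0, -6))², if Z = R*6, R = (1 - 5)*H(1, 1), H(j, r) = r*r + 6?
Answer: 28224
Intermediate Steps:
H(j, r) = 6 + r² (H(j, r) = r² + 6 = 6 + r²)
R = -28 (R = (1 - 5)*(6 + 1²) = -4*(6 + 1) = -4*7 = -28)
B(y, q) = -7*y
Z = -168 (Z = -28*6 = -168)
(Z + B(0, -6))² = (-168 - 7*0)² = (-168 + 0)² = (-168)² = 28224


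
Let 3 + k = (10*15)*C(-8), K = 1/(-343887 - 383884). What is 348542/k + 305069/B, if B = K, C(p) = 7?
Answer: -232455328296811/1047 ≈ -2.2202e+11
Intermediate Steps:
K = -1/727771 (K = 1/(-727771) = -1/727771 ≈ -1.3741e-6)
B = -1/727771 ≈ -1.3741e-6
k = 1047 (k = -3 + (10*15)*7 = -3 + 150*7 = -3 + 1050 = 1047)
348542/k + 305069/B = 348542/1047 + 305069/(-1/727771) = 348542*(1/1047) + 305069*(-727771) = 348542/1047 - 222020371199 = -232455328296811/1047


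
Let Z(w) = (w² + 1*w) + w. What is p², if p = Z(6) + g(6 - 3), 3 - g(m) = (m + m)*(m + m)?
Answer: 225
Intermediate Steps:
Z(w) = w² + 2*w (Z(w) = (w² + w) + w = (w + w²) + w = w² + 2*w)
g(m) = 3 - 4*m² (g(m) = 3 - (m + m)*(m + m) = 3 - 2*m*2*m = 3 - 4*m²)
p = 15 (p = 6*(2 + 6) + (3 - 4*(6 - 3)²) = 6*8 + (3 - 4*3²) = 48 + (3 - 4*9) = 48 + (3 - 36) = 48 - 33 = 15)
p² = 15² = 225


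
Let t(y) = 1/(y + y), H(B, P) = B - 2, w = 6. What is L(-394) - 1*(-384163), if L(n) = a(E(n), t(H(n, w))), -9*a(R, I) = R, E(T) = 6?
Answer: 1152487/3 ≈ 3.8416e+5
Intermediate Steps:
H(B, P) = -2 + B
t(y) = 1/(2*y)
a(R, I) = -R/9
L(n) = -2/3 (L(n) = -1/9*6 = -2/3)
L(-394) - 1*(-384163) = -2/3 - 1*(-384163) = -2/3 + 384163 = 1152487/3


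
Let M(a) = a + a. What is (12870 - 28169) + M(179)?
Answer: -14941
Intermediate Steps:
M(a) = 2*a
(12870 - 28169) + M(179) = (12870 - 28169) + 2*179 = -15299 + 358 = -14941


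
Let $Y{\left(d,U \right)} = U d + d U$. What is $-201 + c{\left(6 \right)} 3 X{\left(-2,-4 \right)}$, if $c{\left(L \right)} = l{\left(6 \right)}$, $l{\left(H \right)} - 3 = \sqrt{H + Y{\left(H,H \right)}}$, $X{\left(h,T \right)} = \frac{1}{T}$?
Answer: $- \frac{813}{4} - \frac{3 \sqrt{78}}{4} \approx -209.87$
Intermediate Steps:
$Y{\left(d,U \right)} = 2 U d$ ($Y{\left(d,U \right)} = U d + U d = 2 U d$)
$l{\left(H \right)} = 3 + \sqrt{H + 2 H^{2}}$ ($l{\left(H \right)} = 3 + \sqrt{H + 2 H H} = 3 + \sqrt{H + 2 H^{2}}$)
$c{\left(L \right)} = 3 + \sqrt{78}$ ($c{\left(L \right)} = 3 + \sqrt{6 \left(1 + 2 \cdot 6\right)} = 3 + \sqrt{6 \left(1 + 12\right)} = 3 + \sqrt{6 \cdot 13} = 3 + \sqrt{78}$)
$-201 + c{\left(6 \right)} 3 X{\left(-2,-4 \right)} = -201 + \frac{\left(3 + \sqrt{78}\right) 3}{-4} = -201 + \left(9 + 3 \sqrt{78}\right) \left(- \frac{1}{4}\right) = -201 - \left(\frac{9}{4} + \frac{3 \sqrt{78}}{4}\right) = - \frac{813}{4} - \frac{3 \sqrt{78}}{4}$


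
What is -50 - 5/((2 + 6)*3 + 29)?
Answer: -2655/53 ≈ -50.094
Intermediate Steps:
-50 - 5/((2 + 6)*3 + 29) = -50 - 5/(8*3 + 29) = -50 - 5/(24 + 29) = -50 - 5/53 = -2655/53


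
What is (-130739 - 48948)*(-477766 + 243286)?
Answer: 42133007760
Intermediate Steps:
(-130739 - 48948)*(-477766 + 243286) = -179687*(-234480) = 42133007760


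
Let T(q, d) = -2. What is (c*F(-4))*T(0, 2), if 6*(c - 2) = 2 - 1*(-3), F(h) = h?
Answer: 68/3 ≈ 22.667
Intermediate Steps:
c = 17/6 (c = 2 + (2 - 1*(-3))/6 = 2 + (2 + 3)/6 = 2 + (⅙)*5 = 2 + ⅚ = 17/6 ≈ 2.8333)
(c*F(-4))*T(0, 2) = ((17/6)*(-4))*(-2) = -34/3*(-2) = 68/3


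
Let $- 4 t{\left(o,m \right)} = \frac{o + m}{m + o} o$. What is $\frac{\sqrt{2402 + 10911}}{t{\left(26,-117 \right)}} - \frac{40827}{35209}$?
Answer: $- \frac{40827}{35209} - \frac{2 \sqrt{13313}}{13} \approx -18.911$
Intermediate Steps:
$t{\left(o,m \right)} = - \frac{o}{4}$ ($t{\left(o,m \right)} = - \frac{\frac{o + m}{m + o} o}{4} = - \frac{\frac{m + o}{m + o} o}{4} = - \frac{1 o}{4} = - \frac{o}{4}$)
$\frac{\sqrt{2402 + 10911}}{t{\left(26,-117 \right)}} - \frac{40827}{35209} = \frac{\sqrt{2402 + 10911}}{\left(- \frac{1}{4}\right) 26} - \frac{40827}{35209} = \frac{\sqrt{13313}}{- \frac{13}{2}} - \frac{40827}{35209} = \sqrt{13313} \left(- \frac{2}{13}\right) - \frac{40827}{35209} = - \frac{2 \sqrt{13313}}{13} - \frac{40827}{35209} = - \frac{40827}{35209} - \frac{2 \sqrt{13313}}{13}$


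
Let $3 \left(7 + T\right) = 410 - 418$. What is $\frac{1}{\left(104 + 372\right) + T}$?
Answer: $\frac{3}{1399} \approx 0.0021444$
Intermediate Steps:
$T = - \frac{29}{3}$ ($T = -7 + \frac{410 - 418}{3} = -7 + \frac{1}{3} \left(-8\right) = -7 - \frac{8}{3} = - \frac{29}{3} \approx -9.6667$)
$\frac{1}{\left(104 + 372\right) + T} = \frac{1}{\left(104 + 372\right) - \frac{29}{3}} = \frac{1}{476 - \frac{29}{3}} = \frac{1}{\frac{1399}{3}} = \frac{3}{1399}$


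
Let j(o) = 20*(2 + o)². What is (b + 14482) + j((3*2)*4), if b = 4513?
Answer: 32515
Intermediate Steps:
(b + 14482) + j((3*2)*4) = (4513 + 14482) + 20*(2 + (3*2)*4)² = 18995 + 20*(2 + 6*4)² = 18995 + 20*(2 + 24)² = 18995 + 20*26² = 18995 + 20*676 = 18995 + 13520 = 32515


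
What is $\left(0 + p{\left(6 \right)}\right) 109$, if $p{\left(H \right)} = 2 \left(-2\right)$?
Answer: $-436$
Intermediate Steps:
$p{\left(H \right)} = -4$
$\left(0 + p{\left(6 \right)}\right) 109 = \left(0 - 4\right) 109 = \left(-4\right) 109 = -436$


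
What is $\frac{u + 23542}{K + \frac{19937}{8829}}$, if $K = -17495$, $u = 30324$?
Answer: $- \frac{237791457}{77221709} \approx -3.0793$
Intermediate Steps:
$\frac{u + 23542}{K + \frac{19937}{8829}} = \frac{30324 + 23542}{-17495 + \frac{19937}{8829}} = \frac{53866}{-17495 + 19937 \cdot \frac{1}{8829}} = \frac{53866}{-17495 + \frac{19937}{8829}} = \frac{53866}{- \frac{154443418}{8829}} = 53866 \left(- \frac{8829}{154443418}\right) = - \frac{237791457}{77221709}$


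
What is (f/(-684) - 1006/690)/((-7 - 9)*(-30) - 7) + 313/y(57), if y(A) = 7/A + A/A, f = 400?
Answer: 165946293401/595298880 ≈ 278.76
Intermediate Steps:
y(A) = 1 + 7/A (y(A) = 7/A + 1 = 1 + 7/A)
(f/(-684) - 1006/690)/((-7 - 9)*(-30) - 7) + 313/y(57) = (400/(-684) - 1006/690)/((-7 - 9)*(-30) - 7) + 313/(((7 + 57)/57)) = (400*(-1/684) - 1006*1/690)/(-16*(-30) - 7) + 313/(((1/57)*64)) = (-100/171 - 503/345)/(480 - 7) + 313/(64/57) = -40171/19665/473 + 313*(57/64) = -40171/19665*1/473 + 17841/64 = -40171/9301545 + 17841/64 = 165946293401/595298880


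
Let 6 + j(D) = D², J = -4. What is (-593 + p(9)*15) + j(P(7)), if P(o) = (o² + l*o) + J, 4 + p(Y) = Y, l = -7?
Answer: -508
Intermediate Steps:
p(Y) = -4 + Y
P(o) = -4 + o² - 7*o (P(o) = (o² - 7*o) - 4 = -4 + o² - 7*o)
j(D) = -6 + D²
(-593 + p(9)*15) + j(P(7)) = (-593 + (-4 + 9)*15) + (-6 + (-4 + 7² - 7*7)²) = (-593 + 5*15) + (-6 + (-4 + 49 - 49)²) = (-593 + 75) + (-6 + (-4)²) = -518 + (-6 + 16) = -518 + 10 = -508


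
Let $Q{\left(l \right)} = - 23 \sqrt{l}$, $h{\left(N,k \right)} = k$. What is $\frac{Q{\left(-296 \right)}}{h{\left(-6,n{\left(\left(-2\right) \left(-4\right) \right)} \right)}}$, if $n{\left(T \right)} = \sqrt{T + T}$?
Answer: $- \frac{23 i \sqrt{74}}{2} \approx - 98.927 i$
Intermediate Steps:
$n{\left(T \right)} = \sqrt{2} \sqrt{T}$ ($n{\left(T \right)} = \sqrt{2 T} = \sqrt{2} \sqrt{T}$)
$\frac{Q{\left(-296 \right)}}{h{\left(-6,n{\left(\left(-2\right) \left(-4\right) \right)} \right)}} = \frac{\left(-23\right) \sqrt{-296}}{\sqrt{2} \sqrt{\left(-2\right) \left(-4\right)}} = \frac{\left(-23\right) 2 i \sqrt{74}}{\sqrt{2} \sqrt{8}} = \frac{\left(-46\right) i \sqrt{74}}{\sqrt{2} \cdot 2 \sqrt{2}} = \frac{\left(-46\right) i \sqrt{74}}{4} = - 46 i \sqrt{74} \cdot \frac{1}{4} = - \frac{23 i \sqrt{74}}{2}$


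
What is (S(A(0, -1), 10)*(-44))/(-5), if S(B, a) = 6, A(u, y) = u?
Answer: 264/5 ≈ 52.800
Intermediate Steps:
(S(A(0, -1), 10)*(-44))/(-5) = (6*(-44))/(-5) = -264*(-⅕) = 264/5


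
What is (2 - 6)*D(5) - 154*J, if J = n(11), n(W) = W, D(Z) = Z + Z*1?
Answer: -1734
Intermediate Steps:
D(Z) = 2*Z (D(Z) = Z + Z = 2*Z)
J = 11
(2 - 6)*D(5) - 154*J = (2 - 6)*(2*5) - 154*11 = -4*10 - 1694 = -40 - 1694 = -1734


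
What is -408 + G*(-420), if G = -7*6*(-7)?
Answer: -123888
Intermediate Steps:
G = 294 (G = -42*(-7) = 294)
-408 + G*(-420) = -408 + 294*(-420) = -408 - 123480 = -123888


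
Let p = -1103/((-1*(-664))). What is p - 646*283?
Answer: -121392255/664 ≈ -1.8282e+5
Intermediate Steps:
p = -1103/664 ≈ -1.6611
p - 646*283 = -1103/664 - 646*283 = -1103/664 - 182818 = -121392255/664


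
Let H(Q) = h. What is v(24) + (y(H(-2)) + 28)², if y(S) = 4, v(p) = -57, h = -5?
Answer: 967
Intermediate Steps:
H(Q) = -5
v(24) + (y(H(-2)) + 28)² = -57 + (4 + 28)² = -57 + 32² = -57 + 1024 = 967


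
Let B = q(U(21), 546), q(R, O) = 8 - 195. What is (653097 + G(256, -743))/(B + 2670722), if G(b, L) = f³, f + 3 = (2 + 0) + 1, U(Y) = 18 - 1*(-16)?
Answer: 653097/2670535 ≈ 0.24456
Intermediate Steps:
U(Y) = 34 (U(Y) = 18 + 16 = 34)
q(R, O) = -187
B = -187
f = 0 (f = -3 + ((2 + 0) + 1) = -3 + (2 + 1) = -3 + 3 = 0)
G(b, L) = 0 (G(b, L) = 0³ = 0)
(653097 + G(256, -743))/(B + 2670722) = (653097 + 0)/(-187 + 2670722) = 653097/2670535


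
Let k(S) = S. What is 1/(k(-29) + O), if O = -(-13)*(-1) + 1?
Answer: -1/41 ≈ -0.024390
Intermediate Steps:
O = -12 (O = -13*1 + 1 = -13 + 1 = -12)
1/(k(-29) + O) = 1/(-29 - 12) = 1/(-41) = -1/41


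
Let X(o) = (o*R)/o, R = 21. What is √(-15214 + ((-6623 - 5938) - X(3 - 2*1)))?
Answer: 2*I*√6949 ≈ 166.72*I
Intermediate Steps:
X(o) = 21 (X(o) = (o*21)/o = (21*o)/o = 21)
√(-15214 + ((-6623 - 5938) - X(3 - 2*1))) = √(-15214 + ((-6623 - 5938) - 1*21)) = √(-15214 + (-12561 - 21)) = √(-15214 - 12582) = √(-27796) = 2*I*√6949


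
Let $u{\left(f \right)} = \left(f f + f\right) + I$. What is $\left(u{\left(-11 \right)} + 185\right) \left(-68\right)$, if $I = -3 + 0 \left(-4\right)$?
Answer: $-19856$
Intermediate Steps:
$I = -3$ ($I = -3 + 0 = -3$)
$u{\left(f \right)} = -3 + f + f^{2}$ ($u{\left(f \right)} = \left(f f + f\right) - 3 = \left(f^{2} + f\right) - 3 = \left(f + f^{2}\right) - 3 = -3 + f + f^{2}$)
$\left(u{\left(-11 \right)} + 185\right) \left(-68\right) = \left(\left(-3 - 11 + \left(-11\right)^{2}\right) + 185\right) \left(-68\right) = \left(\left(-3 - 11 + 121\right) + 185\right) \left(-68\right) = \left(107 + 185\right) \left(-68\right) = 292 \left(-68\right) = -19856$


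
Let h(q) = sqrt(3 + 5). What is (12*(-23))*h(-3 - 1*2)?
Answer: -552*sqrt(2) ≈ -780.65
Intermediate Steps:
h(q) = 2*sqrt(2) (h(q) = sqrt(8) = 2*sqrt(2))
(12*(-23))*h(-3 - 1*2) = (12*(-23))*(2*sqrt(2)) = -552*sqrt(2)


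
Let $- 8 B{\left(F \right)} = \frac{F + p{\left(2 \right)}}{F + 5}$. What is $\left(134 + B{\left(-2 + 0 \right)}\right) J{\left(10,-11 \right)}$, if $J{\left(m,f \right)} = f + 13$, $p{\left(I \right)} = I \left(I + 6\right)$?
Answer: $\frac{1601}{6} \approx 266.83$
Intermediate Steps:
$p{\left(I \right)} = I \left(6 + I\right)$
$J{\left(m,f \right)} = 13 + f$
$B{\left(F \right)} = - \frac{16 + F}{8 \left(5 + F\right)}$ ($B{\left(F \right)} = - \frac{\left(F + 2 \left(6 + 2\right)\right) \frac{1}{F + 5}}{8} = - \frac{\left(F + 2 \cdot 8\right) \frac{1}{5 + F}}{8} = - \frac{\left(F + 16\right) \frac{1}{5 + F}}{8} = - \frac{\left(16 + F\right) \frac{1}{5 + F}}{8} = - \frac{\frac{1}{5 + F} \left(16 + F\right)}{8} = - \frac{16 + F}{8 \left(5 + F\right)}$)
$\left(134 + B{\left(-2 + 0 \right)}\right) J{\left(10,-11 \right)} = \left(134 + \frac{-16 - \left(-2 + 0\right)}{8 \left(5 + \left(-2 + 0\right)\right)}\right) \left(13 - 11\right) = \left(134 + \frac{-16 - -2}{8 \left(5 - 2\right)}\right) 2 = \left(134 + \frac{-16 + 2}{8 \cdot 3}\right) 2 = \left(134 + \frac{1}{8} \cdot \frac{1}{3} \left(-14\right)\right) 2 = \left(134 - \frac{7}{12}\right) 2 = \frac{1601}{12} \cdot 2 = \frac{1601}{6}$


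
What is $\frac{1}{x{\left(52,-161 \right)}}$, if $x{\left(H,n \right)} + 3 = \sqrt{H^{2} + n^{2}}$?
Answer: $\frac{3}{28616} + \frac{5 \sqrt{1145}}{28616} \approx 0.0060172$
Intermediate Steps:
$x{\left(H,n \right)} = -3 + \sqrt{H^{2} + n^{2}}$
$\frac{1}{x{\left(52,-161 \right)}} = \frac{1}{-3 + \sqrt{52^{2} + \left(-161\right)^{2}}} = \frac{1}{-3 + \sqrt{2704 + 25921}} = \frac{1}{-3 + \sqrt{28625}} = \frac{1}{-3 + 5 \sqrt{1145}}$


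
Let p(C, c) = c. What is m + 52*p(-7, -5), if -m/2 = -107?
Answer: -46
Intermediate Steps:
m = 214 (m = -2*(-107) = 214)
m + 52*p(-7, -5) = 214 + 52*(-5) = 214 - 260 = -46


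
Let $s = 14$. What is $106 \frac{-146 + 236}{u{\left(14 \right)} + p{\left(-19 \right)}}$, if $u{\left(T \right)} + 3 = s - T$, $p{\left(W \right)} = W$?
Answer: $- \frac{4770}{11} \approx -433.64$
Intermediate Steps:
$u{\left(T \right)} = 11 - T$ ($u{\left(T \right)} = -3 - \left(-14 + T\right) = 11 - T$)
$106 \frac{-146 + 236}{u{\left(14 \right)} + p{\left(-19 \right)}} = 106 \frac{-146 + 236}{\left(11 - 14\right) - 19} = 106 \frac{90}{\left(11 - 14\right) - 19} = 106 \frac{90}{-3 - 19} = 106 \frac{90}{-22} = 106 \cdot 90 \left(- \frac{1}{22}\right) = 106 \left(- \frac{45}{11}\right) = - \frac{4770}{11}$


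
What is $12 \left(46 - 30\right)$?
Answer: $192$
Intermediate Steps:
$12 \left(46 - 30\right) = 12 \cdot 16 = 192$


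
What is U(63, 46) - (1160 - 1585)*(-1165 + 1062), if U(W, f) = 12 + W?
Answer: -43700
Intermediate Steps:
U(63, 46) - (1160 - 1585)*(-1165 + 1062) = (12 + 63) - (1160 - 1585)*(-1165 + 1062) = 75 - (-425)*(-103) = 75 - 1*43775 = 75 - 43775 = -43700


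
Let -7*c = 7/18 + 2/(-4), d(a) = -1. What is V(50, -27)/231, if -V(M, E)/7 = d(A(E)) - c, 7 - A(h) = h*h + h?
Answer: 64/2079 ≈ 0.030784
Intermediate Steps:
A(h) = 7 - h - h² (A(h) = 7 - (h*h + h) = 7 - (h² + h) = 7 - (h + h²) = 7 + (-h - h²) = 7 - h - h²)
c = 1/63 (c = -(7/18 + 2/(-4))/7 = -(7*(1/18) + 2*(-¼))/7 = -(7/18 - ½)/7 = -⅐*(-⅑) = 1/63 ≈ 0.015873)
V(M, E) = 64/9 (V(M, E) = -7*(-1 - 1*1/63) = -7*(-1 - 1/63) = -7*(-64/63) = 64/9)
V(50, -27)/231 = (64/9)/231 = (64/9)*(1/231) = 64/2079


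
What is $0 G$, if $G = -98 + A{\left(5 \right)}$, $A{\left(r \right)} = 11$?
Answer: $0$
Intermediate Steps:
$G = -87$ ($G = -98 + 11 = -87$)
$0 G = 0 \left(-87\right) = 0$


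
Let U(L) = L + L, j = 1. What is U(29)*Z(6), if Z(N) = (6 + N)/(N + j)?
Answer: 696/7 ≈ 99.429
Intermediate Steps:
U(L) = 2*L
Z(N) = (6 + N)/(1 + N) (Z(N) = (6 + N)/(N + 1) = (6 + N)/(1 + N))
U(29)*Z(6) = (2*29)*((6 + 6)/(1 + 6)) = 58*(12/7) = 696/7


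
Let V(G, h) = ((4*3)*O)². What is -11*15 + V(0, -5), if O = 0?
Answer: -165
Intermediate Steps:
V(G, h) = 0 (V(G, h) = ((4*3)*0)² = (12*0)² = 0² = 0)
-11*15 + V(0, -5) = -11*15 + 0 = -165 + 0 = -165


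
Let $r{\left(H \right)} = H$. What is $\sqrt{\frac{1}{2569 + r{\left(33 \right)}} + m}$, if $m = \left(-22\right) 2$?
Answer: $\frac{i \sqrt{297895174}}{2602} \approx 6.6332 i$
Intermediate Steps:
$m = -44$
$\sqrt{\frac{1}{2569 + r{\left(33 \right)}} + m} = \sqrt{\frac{1}{2569 + 33} - 44} = \sqrt{\frac{1}{2602} - 44} = \sqrt{- \frac{114487}{2602}} = \frac{i \sqrt{297895174}}{2602}$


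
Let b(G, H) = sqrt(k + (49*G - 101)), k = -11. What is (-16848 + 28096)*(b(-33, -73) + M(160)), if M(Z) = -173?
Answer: -1945904 + 11248*I*sqrt(1729) ≈ -1.9459e+6 + 4.6771e+5*I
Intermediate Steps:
b(G, H) = sqrt(-112 + 49*G) (b(G, H) = sqrt(-11 + (49*G - 101)) = sqrt(-11 + (-101 + 49*G)) = sqrt(-112 + 49*G))
(-16848 + 28096)*(b(-33, -73) + M(160)) = (-16848 + 28096)*(sqrt(-112 + 49*(-33)) - 173) = 11248*(sqrt(-112 - 1617) - 173) = 11248*(sqrt(-1729) - 173) = 11248*(I*sqrt(1729) - 173) = 11248*(-173 + I*sqrt(1729)) = -1945904 + 11248*I*sqrt(1729)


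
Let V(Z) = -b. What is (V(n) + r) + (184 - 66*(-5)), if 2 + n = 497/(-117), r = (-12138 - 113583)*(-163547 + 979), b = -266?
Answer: 20438212308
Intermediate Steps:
r = 20438211528 (r = -125721*(-162568) = 20438211528)
n = -731/117 (n = -2 + 497/(-117) = -2 + 497*(-1/117) = -2 - 497/117 = -731/117 ≈ -6.2479)
V(Z) = 266 (V(Z) = -1*(-266) = 266)
(V(n) + r) + (184 - 66*(-5)) = (266 + 20438211528) + (184 - 66*(-5)) = 20438211794 + (184 + 330) = 20438211794 + 514 = 20438212308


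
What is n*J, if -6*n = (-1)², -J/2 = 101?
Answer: 101/3 ≈ 33.667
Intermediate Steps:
J = -202 (J = -2*101 = -202)
n = -⅙ (n = -⅙*(-1)² = -⅙*1 = -⅙ ≈ -0.16667)
n*J = -⅙*(-202) = 101/3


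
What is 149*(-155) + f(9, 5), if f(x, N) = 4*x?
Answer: -23059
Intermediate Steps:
149*(-155) + f(9, 5) = 149*(-155) + 4*9 = -23095 + 36 = -23059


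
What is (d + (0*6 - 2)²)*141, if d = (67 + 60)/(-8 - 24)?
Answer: 141/32 ≈ 4.4063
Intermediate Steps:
d = -127/32 (d = 127/(-32) = 127*(-1/32) = -127/32 ≈ -3.9688)
(d + (0*6 - 2)²)*141 = (-127/32 + (0*6 - 2)²)*141 = (-127/32 + (0 - 2)²)*141 = (-127/32 + (-2)²)*141 = (-127/32 + 4)*141 = (1/32)*141 = 141/32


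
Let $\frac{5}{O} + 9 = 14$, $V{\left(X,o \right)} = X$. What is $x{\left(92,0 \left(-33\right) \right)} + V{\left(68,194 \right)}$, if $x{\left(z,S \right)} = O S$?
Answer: $68$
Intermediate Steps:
$O = 1$ ($O = \frac{5}{-9 + 14} = \frac{5}{5} = 5 \cdot \frac{1}{5} = 1$)
$x{\left(z,S \right)} = S$ ($x{\left(z,S \right)} = 1 S = S$)
$x{\left(92,0 \left(-33\right) \right)} + V{\left(68,194 \right)} = 0 \left(-33\right) + 68 = 0 + 68 = 68$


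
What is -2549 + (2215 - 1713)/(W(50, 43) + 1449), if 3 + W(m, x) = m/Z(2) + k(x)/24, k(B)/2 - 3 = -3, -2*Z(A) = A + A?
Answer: -3621627/1421 ≈ -2548.6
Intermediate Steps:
Z(A) = -A (Z(A) = -(A + A)/2 = -A)
k(B) = 0 (k(B) = 6 + 2*(-3) = 6 - 6 = 0)
W(m, x) = -3 - m/2 (W(m, x) = -3 + (m/((-1*2)) + 0/24) = -3 + (m/(-2) + 0*(1/24)) = -3 + (m*(-½) + 0) = -3 + (-m/2 + 0) = -3 - m/2)
-2549 + (2215 - 1713)/(W(50, 43) + 1449) = -2549 + (2215 - 1713)/((-3 - ½*50) + 1449) = -2549 + 502/((-3 - 25) + 1449) = -2549 + 502/(-28 + 1449) = -2549 + 502/1421 = -3621627/1421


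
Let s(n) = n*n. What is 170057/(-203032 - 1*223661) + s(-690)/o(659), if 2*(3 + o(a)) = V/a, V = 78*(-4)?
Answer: -4958342548603/33708747 ≈ -1.4709e+5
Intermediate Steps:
s(n) = n²
V = -312
o(a) = -3 - 156/a (o(a) = -3 + (-312/a)/2 = -3 - 156/a)
170057/(-203032 - 1*223661) + s(-690)/o(659) = 170057/(-203032 - 1*223661) + (-690)²/(-3 - 156/659) = 170057/(-203032 - 223661) + 476100/(-3 - 156*1/659) = 170057/(-426693) + 476100/(-3 - 156/659) = 170057*(-1/426693) + 476100/(-2133/659) = -170057/426693 + 476100*(-659/2133) = -170057/426693 - 34861100/237 = -4958342548603/33708747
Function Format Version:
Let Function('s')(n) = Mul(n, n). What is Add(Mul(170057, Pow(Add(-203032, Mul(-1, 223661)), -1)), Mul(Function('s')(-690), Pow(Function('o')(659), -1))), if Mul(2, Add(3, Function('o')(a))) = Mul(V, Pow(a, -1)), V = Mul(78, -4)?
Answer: Rational(-4958342548603, 33708747) ≈ -1.4709e+5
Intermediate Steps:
Function('s')(n) = Pow(n, 2)
V = -312
Function('o')(a) = Add(-3, Mul(-156, Pow(a, -1))) (Function('o')(a) = Add(-3, Mul(Rational(1, 2), Mul(-312, Pow(a, -1)))) = Add(-3, Mul(-156, Pow(a, -1))))
Add(Mul(170057, Pow(Add(-203032, Mul(-1, 223661)), -1)), Mul(Function('s')(-690), Pow(Function('o')(659), -1))) = Add(Mul(170057, Pow(Add(-203032, Mul(-1, 223661)), -1)), Mul(Pow(-690, 2), Pow(Add(-3, Mul(-156, Pow(659, -1))), -1))) = Add(Mul(170057, Pow(Add(-203032, -223661), -1)), Mul(476100, Pow(Add(-3, Mul(-156, Rational(1, 659))), -1))) = Add(Mul(170057, Pow(-426693, -1)), Mul(476100, Pow(Add(-3, Rational(-156, 659)), -1))) = Add(Mul(170057, Rational(-1, 426693)), Mul(476100, Pow(Rational(-2133, 659), -1))) = Add(Rational(-170057, 426693), Mul(476100, Rational(-659, 2133))) = Add(Rational(-170057, 426693), Rational(-34861100, 237)) = Rational(-4958342548603, 33708747)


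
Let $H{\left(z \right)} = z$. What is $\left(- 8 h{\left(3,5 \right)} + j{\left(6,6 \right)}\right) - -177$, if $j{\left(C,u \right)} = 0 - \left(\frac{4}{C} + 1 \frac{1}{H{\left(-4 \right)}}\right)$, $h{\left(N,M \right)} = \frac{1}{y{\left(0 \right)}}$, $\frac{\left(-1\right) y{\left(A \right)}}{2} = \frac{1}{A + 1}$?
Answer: $\frac{2167}{12} \approx 180.58$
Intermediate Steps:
$y{\left(A \right)} = - \frac{2}{1 + A}$ ($y{\left(A \right)} = - \frac{2}{A + 1} = - \frac{2}{1 + A}$)
$h{\left(N,M \right)} = - \frac{1}{2}$ ($h{\left(N,M \right)} = \frac{1}{\left(-2\right) \frac{1}{1 + 0}} = \frac{1}{\left(-2\right) 1^{-1}} = \frac{1}{\left(-2\right) 1} = \frac{1}{-2} = - \frac{1}{2}$)
$j{\left(C,u \right)} = \frac{1}{4} - \frac{4}{C}$ ($j{\left(C,u \right)} = 0 - \left(\frac{4}{C} + 1 \frac{1}{-4}\right) = 0 - \left(\frac{4}{C} + 1 \left(- \frac{1}{4}\right)\right) = 0 - \left(\frac{4}{C} - \frac{1}{4}\right) = 0 - \left(- \frac{1}{4} + \frac{4}{C}\right) = 0 + \left(\frac{1}{4} - \frac{4}{C}\right) = \frac{1}{4} - \frac{4}{C}$)
$\left(- 8 h{\left(3,5 \right)} + j{\left(6,6 \right)}\right) - -177 = \left(\left(-8\right) \left(- \frac{1}{2}\right) + \frac{-16 + 6}{4 \cdot 6}\right) - -177 = \left(4 + \frac{1}{4} \cdot \frac{1}{6} \left(-10\right)\right) + 177 = \left(4 - \frac{5}{12}\right) + 177 = \frac{43}{12} + 177 = \frac{2167}{12}$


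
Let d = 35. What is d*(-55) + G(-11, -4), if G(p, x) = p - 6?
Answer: -1942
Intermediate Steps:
G(p, x) = -6 + p
d*(-55) + G(-11, -4) = 35*(-55) + (-6 - 11) = -1925 - 17 = -1942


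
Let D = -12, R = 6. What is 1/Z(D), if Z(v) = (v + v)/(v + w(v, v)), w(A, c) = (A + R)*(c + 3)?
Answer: -7/4 ≈ -1.7500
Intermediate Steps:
w(A, c) = (3 + c)*(6 + A) (w(A, c) = (A + 6)*(c + 3) = (6 + A)*(3 + c) = (3 + c)*(6 + A))
Z(v) = 2*v/(18 + v² + 10*v) (Z(v) = (v + v)/(v + (18 + 3*v + 6*v + v*v)) = (2*v)/(v + (18 + 3*v + 6*v + v²)) = (2*v)/(v + (18 + v² + 9*v)) = (2*v)/(18 + v² + 10*v) = 2*v/(18 + v² + 10*v))
1/Z(D) = 1/(2*(-12)/(18 + (-12)² + 10*(-12))) = 1/(2*(-12)/(18 + 144 - 120)) = 1/(2*(-12)/42) = 1/(2*(-12)*(1/42)) = 1/(-4/7) = -7/4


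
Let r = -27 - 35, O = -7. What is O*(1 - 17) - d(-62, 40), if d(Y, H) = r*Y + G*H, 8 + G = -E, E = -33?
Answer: -4732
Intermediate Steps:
r = -62
G = 25 (G = -8 - 1*(-33) = -8 + 33 = 25)
d(Y, H) = -62*Y + 25*H
O*(1 - 17) - d(-62, 40) = -7*(1 - 17) - (-62*(-62) + 25*40) = -7*(-16) - (3844 + 1000) = 112 - 1*4844 = 112 - 4844 = -4732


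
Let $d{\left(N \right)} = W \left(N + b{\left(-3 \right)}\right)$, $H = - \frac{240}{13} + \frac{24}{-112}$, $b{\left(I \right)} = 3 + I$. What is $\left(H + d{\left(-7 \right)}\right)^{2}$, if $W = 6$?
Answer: $\frac{121947849}{33124} \approx 3681.6$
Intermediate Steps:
$H = - \frac{3399}{182}$ ($H = \left(-240\right) \frac{1}{13} + 24 \left(- \frac{1}{112}\right) = - \frac{240}{13} - \frac{3}{14} = - \frac{3399}{182} \approx -18.676$)
$d{\left(N \right)} = 6 N$ ($d{\left(N \right)} = 6 \left(N + \left(3 - 3\right)\right) = 6 \left(N + 0\right) = 6 N$)
$\left(H + d{\left(-7 \right)}\right)^{2} = \left(- \frac{3399}{182} + 6 \left(-7\right)\right)^{2} = \left(- \frac{3399}{182} - 42\right)^{2} = \left(- \frac{11043}{182}\right)^{2} = \frac{121947849}{33124}$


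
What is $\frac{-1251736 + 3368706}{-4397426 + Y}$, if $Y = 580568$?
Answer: $- \frac{1058485}{1908429} \approx -0.55464$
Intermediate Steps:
$\frac{-1251736 + 3368706}{-4397426 + Y} = \frac{-1251736 + 3368706}{-4397426 + 580568} = \frac{2116970}{-3816858} = 2116970 \left(- \frac{1}{3816858}\right) = - \frac{1058485}{1908429}$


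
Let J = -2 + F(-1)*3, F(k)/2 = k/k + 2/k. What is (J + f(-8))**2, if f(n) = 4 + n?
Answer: 144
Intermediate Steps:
F(k) = 2 + 4/k (F(k) = 2*(k/k + 2/k) = 2*(1 + 2/k) = 2 + 4/k)
J = -8 (J = -2 + (2 + 4/(-1))*3 = -2 + (2 + 4*(-1))*3 = -2 + (2 - 4)*3 = -2 - 2*3 = -2 - 6 = -8)
(J + f(-8))**2 = (-8 + (4 - 8))**2 = (-8 - 4)**2 = (-12)**2 = 144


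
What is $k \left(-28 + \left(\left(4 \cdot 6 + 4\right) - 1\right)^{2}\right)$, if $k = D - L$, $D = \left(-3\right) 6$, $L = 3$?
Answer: $-14721$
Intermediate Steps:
$D = -18$
$k = -21$ ($k = -18 - 3 = -21$)
$k \left(-28 + \left(\left(4 \cdot 6 + 4\right) - 1\right)^{2}\right) = - 21 \left(-28 + \left(\left(4 \cdot 6 + 4\right) - 1\right)^{2}\right) = - 21 \left(-28 + \left(\left(24 + 4\right) - 1\right)^{2}\right) = - 21 \left(-28 + \left(28 - 1\right)^{2}\right) = - 21 \left(-28 + 27^{2}\right) = - 21 \left(-28 + 729\right) = \left(-21\right) 701 = -14721$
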